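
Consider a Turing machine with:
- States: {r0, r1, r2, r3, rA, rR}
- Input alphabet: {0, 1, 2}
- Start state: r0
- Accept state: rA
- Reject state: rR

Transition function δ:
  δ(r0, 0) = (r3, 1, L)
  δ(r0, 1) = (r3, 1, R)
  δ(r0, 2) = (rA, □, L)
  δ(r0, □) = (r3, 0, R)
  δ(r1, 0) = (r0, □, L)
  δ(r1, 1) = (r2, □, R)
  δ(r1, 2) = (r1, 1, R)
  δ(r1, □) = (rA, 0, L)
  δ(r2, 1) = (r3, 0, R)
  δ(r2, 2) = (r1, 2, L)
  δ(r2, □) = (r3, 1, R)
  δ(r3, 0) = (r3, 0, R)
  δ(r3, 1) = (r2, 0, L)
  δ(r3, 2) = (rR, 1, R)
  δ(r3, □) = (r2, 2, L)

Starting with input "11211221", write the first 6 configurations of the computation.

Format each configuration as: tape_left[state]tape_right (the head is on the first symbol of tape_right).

Transitions applied:
Step 1: δ(r0, 1) = (r3, 1, R)
Step 2: δ(r3, 1) = (r2, 0, L)
Step 3: δ(r2, 1) = (r3, 0, R)
Step 4: δ(r3, 0) = (r3, 0, R)
Step 5: δ(r3, 2) = (rR, 1, R)

The first 6 configurations are:
[r0]11211221 ⊢ 1[r3]1211221 ⊢ [r2]10211221 ⊢ 0[r3]0211221 ⊢ 00[r3]211221 ⊢ 001[rR]11221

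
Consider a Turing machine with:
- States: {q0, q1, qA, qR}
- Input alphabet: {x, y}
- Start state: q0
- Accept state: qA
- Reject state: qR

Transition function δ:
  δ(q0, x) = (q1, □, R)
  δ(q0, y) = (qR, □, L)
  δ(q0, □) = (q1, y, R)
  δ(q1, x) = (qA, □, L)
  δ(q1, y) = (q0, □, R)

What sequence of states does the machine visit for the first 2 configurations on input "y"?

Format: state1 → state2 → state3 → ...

Execution trace:
Initial: [q0]y
Step 1: δ(q0, y) = (qR, □, L) → [qR]□□

The machine reaches the reject state qR and halts.

State sequence: q0 → qR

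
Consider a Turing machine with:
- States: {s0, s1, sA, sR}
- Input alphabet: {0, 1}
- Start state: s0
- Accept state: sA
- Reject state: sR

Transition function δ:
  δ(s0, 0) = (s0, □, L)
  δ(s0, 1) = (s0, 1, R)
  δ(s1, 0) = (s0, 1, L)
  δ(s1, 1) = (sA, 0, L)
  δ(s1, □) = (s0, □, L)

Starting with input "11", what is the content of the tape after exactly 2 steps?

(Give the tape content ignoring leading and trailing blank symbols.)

Execution trace:
Initial: [s0]11
Step 1: δ(s0, 1) = (s0, 1, R) → 1[s0]1
Step 2: δ(s0, 1) = (s0, 1, R) → 11[s0]□

No transition is defined for δ(s0, □). By convention the machine halts and rejects.

After 2 steps, the tape (ignoring leading/trailing blanks) is: 11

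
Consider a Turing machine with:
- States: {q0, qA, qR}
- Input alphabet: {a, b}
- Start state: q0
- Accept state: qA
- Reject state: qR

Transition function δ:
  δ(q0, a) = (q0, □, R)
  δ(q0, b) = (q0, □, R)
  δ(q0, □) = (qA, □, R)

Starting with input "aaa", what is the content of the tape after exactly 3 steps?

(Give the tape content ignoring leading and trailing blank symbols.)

Execution trace:
Initial: [q0]aaa
Step 1: δ(q0, a) = (q0, □, R) → □[q0]aa
Step 2: δ(q0, a) = (q0, □, R) → □□[q0]a
Step 3: δ(q0, a) = (q0, □, R) → □□□[q0]□

After 3 steps, the tape (ignoring leading/trailing blanks) is: □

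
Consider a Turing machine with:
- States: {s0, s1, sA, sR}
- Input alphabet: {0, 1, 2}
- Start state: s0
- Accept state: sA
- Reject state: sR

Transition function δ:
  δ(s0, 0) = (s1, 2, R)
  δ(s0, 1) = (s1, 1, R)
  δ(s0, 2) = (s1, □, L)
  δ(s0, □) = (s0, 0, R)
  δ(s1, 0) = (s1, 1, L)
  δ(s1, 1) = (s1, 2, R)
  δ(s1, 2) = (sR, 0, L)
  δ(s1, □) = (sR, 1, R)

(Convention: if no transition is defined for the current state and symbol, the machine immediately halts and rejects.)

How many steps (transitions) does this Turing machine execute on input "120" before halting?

Execution trace:
Initial: [s0]120
Step 1: δ(s0, 1) = (s1, 1, R) → 1[s1]20
Step 2: δ(s1, 2) = (sR, 0, L) → [sR]100

The machine reaches the reject state sR and halts.

The machine executed 2 steps before halting.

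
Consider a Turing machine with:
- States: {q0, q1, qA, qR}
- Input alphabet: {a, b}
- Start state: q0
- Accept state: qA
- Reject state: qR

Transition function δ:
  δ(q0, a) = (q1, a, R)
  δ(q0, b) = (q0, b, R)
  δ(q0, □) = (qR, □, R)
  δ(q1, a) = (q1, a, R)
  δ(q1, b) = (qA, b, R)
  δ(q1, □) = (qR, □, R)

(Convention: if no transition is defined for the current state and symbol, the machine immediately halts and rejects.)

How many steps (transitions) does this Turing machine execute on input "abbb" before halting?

Execution trace:
Initial: [q0]abbb
Step 1: δ(q0, a) = (q1, a, R) → a[q1]bbb
Step 2: δ(q1, b) = (qA, b, R) → ab[qA]bb

The machine reaches the accept state qA and halts.

The machine executed 2 steps before halting.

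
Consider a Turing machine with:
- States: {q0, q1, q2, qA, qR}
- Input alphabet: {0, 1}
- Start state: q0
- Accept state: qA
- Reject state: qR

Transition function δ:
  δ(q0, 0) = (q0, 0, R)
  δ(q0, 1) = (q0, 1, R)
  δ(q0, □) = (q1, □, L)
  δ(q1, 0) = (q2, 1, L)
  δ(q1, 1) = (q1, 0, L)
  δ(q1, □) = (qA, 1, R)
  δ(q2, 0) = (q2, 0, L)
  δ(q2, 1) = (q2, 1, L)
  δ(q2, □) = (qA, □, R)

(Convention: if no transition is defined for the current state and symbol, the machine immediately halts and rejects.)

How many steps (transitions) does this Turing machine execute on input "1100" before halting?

Execution trace:
Initial: [q0]1100
Step 1: δ(q0, 1) = (q0, 1, R) → 1[q0]100
Step 2: δ(q0, 1) = (q0, 1, R) → 11[q0]00
Step 3: δ(q0, 0) = (q0, 0, R) → 110[q0]0
Step 4: δ(q0, 0) = (q0, 0, R) → 1100[q0]□
Step 5: δ(q0, □) = (q1, □, L) → 110[q1]0□
Step 6: δ(q1, 0) = (q2, 1, L) → 11[q2]01□
Step 7: δ(q2, 0) = (q2, 0, L) → 1[q2]101□
Step 8: δ(q2, 1) = (q2, 1, L) → [q2]1101□
Step 9: δ(q2, 1) = (q2, 1, L) → [q2]□1101□
Step 10: δ(q2, □) = (qA, □, R) → □[qA]1101□

The machine reaches the accept state qA and halts.

The machine executed 10 steps before halting.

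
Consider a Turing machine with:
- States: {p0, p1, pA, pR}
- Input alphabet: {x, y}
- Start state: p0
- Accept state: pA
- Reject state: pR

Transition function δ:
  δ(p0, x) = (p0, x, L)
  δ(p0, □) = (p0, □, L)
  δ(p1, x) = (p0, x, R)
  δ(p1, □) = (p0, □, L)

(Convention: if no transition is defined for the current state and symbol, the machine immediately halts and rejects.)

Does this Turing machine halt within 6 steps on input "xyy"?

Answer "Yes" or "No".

Execution trace:
Initial: [p0]xyy
Step 1: δ(p0, x) = (p0, x, L) → [p0]□xyy
Step 2: δ(p0, □) = (p0, □, L) → [p0]□□xyy
Step 3: δ(p0, □) = (p0, □, L) → [p0]□□□xyy
Step 4: δ(p0, □) = (p0, □, L) → [p0]□□□□xyy
Step 5: δ(p0, □) = (p0, □, L) → [p0]□□□□□xyy
Step 6: δ(p0, □) = (p0, □, L) → [p0]□□□□□□xyy

The machine has not reached a halting state after 6 steps.
The machine did not halt within the 6-step bound.

Answer: No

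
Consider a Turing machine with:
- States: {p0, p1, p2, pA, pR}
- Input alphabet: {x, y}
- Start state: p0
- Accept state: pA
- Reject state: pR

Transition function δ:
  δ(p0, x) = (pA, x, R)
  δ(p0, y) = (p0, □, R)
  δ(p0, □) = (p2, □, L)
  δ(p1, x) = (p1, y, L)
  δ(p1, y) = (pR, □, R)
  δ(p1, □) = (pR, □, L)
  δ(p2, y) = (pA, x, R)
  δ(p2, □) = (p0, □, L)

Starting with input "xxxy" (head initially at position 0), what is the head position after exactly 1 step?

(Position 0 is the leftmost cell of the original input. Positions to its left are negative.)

Execution trace (head position shown):
Step 0: [p0]xxxy  (head at position 0)
Step 1: move right → x[pA]xxy  (head at position 1)

After 1 step, the head is at position 1.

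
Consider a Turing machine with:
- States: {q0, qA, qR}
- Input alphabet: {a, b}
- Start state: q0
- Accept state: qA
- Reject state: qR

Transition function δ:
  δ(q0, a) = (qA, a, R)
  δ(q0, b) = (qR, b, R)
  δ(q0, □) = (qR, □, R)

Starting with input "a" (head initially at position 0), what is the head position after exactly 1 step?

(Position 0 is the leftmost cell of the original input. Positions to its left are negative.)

Execution trace (head position shown):
Step 0: [q0]a  (head at position 0)
Step 1: move right → a[qA]□  (head at position 1)

After 1 step, the head is at position 1.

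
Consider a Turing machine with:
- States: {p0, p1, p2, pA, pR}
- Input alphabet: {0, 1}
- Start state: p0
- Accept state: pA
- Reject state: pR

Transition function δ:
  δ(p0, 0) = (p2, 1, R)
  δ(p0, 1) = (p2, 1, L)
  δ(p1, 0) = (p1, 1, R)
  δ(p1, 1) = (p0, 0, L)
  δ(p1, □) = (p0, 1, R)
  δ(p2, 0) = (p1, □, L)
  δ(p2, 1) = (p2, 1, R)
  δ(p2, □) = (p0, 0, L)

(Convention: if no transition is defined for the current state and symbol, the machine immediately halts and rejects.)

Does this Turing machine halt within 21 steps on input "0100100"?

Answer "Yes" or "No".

Execution trace:
Initial: [p0]0100100
Step 1: δ(p0, 0) = (p2, 1, R) → 1[p2]100100
Step 2: δ(p2, 1) = (p2, 1, R) → 11[p2]00100
Step 3: δ(p2, 0) = (p1, □, L) → 1[p1]1□0100
Step 4: δ(p1, 1) = (p0, 0, L) → [p0]10□0100
Step 5: δ(p0, 1) = (p2, 1, L) → [p2]□10□0100
Step 6: δ(p2, □) = (p0, 0, L) → [p0]□010□0100

No transition is defined for δ(p0, □). By convention the machine halts and rejects.
The machine halted after 6 steps (within the 21-step bound).

Answer: Yes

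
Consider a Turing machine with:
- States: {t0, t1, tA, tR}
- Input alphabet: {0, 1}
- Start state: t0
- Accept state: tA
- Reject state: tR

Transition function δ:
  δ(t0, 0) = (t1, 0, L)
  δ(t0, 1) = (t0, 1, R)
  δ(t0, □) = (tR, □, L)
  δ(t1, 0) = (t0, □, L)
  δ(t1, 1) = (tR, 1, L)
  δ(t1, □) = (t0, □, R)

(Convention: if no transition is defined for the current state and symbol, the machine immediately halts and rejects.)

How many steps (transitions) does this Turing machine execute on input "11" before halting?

Execution trace:
Initial: [t0]11
Step 1: δ(t0, 1) = (t0, 1, R) → 1[t0]1
Step 2: δ(t0, 1) = (t0, 1, R) → 11[t0]□
Step 3: δ(t0, □) = (tR, □, L) → 1[tR]1□

The machine reaches the reject state tR and halts.

The machine executed 3 steps before halting.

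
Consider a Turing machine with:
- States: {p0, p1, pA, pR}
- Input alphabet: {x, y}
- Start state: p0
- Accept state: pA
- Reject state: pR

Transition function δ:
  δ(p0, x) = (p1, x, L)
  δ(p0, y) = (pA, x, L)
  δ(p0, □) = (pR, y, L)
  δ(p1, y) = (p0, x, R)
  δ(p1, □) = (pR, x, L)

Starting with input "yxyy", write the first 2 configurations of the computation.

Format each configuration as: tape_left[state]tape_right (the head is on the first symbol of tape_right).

Transitions applied:
Step 1: δ(p0, y) = (pA, x, L)

The first 2 configurations are:
[p0]yxyy ⊢ [pA]□xxyy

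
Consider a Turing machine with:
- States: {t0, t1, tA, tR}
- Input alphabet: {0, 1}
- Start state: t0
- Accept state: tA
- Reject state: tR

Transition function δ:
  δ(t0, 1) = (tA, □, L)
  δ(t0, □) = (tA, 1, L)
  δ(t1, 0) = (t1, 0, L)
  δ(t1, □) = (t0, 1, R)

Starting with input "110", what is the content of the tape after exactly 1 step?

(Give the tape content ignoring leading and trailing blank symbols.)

Execution trace:
Initial: [t0]110
Step 1: δ(t0, 1) = (tA, □, L) → [tA]□□10

The machine reaches the accept state tA and halts.

After 1 step, the tape (ignoring leading/trailing blanks) is: 10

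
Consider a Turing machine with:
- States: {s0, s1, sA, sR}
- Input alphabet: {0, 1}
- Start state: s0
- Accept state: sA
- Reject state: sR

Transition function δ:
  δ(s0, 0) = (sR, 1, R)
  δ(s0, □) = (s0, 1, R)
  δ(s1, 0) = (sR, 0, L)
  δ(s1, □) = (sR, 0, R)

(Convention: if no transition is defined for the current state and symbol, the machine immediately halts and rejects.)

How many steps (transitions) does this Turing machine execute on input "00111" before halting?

Execution trace:
Initial: [s0]00111
Step 1: δ(s0, 0) = (sR, 1, R) → 1[sR]0111

The machine reaches the reject state sR and halts.

The machine executed 1 step before halting.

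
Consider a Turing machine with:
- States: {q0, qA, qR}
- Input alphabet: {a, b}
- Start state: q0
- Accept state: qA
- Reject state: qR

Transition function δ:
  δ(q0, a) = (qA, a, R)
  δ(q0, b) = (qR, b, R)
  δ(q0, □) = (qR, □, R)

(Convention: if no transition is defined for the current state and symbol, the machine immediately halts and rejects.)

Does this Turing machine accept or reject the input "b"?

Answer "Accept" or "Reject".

Execution trace:
Initial: [q0]b
Step 1: δ(q0, b) = (qR, b, R) → b[qR]□

The machine reaches the reject state qR and halts.

Answer: Reject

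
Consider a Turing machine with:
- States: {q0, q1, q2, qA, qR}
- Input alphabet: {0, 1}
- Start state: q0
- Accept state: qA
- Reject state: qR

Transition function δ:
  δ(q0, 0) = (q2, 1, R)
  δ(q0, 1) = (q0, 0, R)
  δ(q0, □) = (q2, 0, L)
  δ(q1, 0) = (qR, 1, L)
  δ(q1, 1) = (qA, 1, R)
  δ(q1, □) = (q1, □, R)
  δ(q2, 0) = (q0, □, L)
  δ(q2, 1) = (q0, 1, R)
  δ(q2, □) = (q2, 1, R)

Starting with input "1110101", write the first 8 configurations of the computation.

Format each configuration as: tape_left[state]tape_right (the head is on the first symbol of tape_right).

Transitions applied:
Step 1: δ(q0, 1) = (q0, 0, R)
Step 2: δ(q0, 1) = (q0, 0, R)
Step 3: δ(q0, 1) = (q0, 0, R)
Step 4: δ(q0, 0) = (q2, 1, R)
Step 5: δ(q2, 1) = (q0, 1, R)
Step 6: δ(q0, 0) = (q2, 1, R)
Step 7: δ(q2, 1) = (q0, 1, R)

The first 8 configurations are:
[q0]1110101 ⊢ 0[q0]110101 ⊢ 00[q0]10101 ⊢ 000[q0]0101 ⊢ 0001[q2]101 ⊢ 00011[q0]01 ⊢ 000111[q2]1 ⊢ 0001111[q0]□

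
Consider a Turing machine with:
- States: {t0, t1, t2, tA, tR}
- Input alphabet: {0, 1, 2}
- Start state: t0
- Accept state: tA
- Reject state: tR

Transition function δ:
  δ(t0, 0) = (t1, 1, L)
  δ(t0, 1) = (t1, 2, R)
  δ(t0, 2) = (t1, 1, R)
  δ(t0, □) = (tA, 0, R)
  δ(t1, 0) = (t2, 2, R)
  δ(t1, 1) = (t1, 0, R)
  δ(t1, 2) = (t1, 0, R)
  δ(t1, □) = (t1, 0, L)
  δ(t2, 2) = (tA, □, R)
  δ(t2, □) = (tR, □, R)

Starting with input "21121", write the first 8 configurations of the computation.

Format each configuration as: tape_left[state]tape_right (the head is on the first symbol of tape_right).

Transitions applied:
Step 1: δ(t0, 2) = (t1, 1, R)
Step 2: δ(t1, 1) = (t1, 0, R)
Step 3: δ(t1, 1) = (t1, 0, R)
Step 4: δ(t1, 2) = (t1, 0, R)
Step 5: δ(t1, 1) = (t1, 0, R)
Step 6: δ(t1, □) = (t1, 0, L)
Step 7: δ(t1, 0) = (t2, 2, R)

The first 8 configurations are:
[t0]21121 ⊢ 1[t1]1121 ⊢ 10[t1]121 ⊢ 100[t1]21 ⊢ 1000[t1]1 ⊢ 10000[t1]□ ⊢ 1000[t1]00 ⊢ 10002[t2]0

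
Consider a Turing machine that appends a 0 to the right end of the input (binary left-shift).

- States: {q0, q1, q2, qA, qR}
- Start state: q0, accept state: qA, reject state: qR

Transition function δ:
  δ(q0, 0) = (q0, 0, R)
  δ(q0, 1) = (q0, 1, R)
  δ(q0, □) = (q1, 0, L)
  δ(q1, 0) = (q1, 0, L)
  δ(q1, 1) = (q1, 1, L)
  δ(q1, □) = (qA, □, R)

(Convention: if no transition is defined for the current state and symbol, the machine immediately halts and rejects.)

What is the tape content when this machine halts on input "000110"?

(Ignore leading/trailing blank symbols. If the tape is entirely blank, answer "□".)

Execution trace:
Initial: [q0]000110
Step 1: δ(q0, 0) = (q0, 0, R) → 0[q0]00110
Step 2: δ(q0, 0) = (q0, 0, R) → 00[q0]0110
Step 3: δ(q0, 0) = (q0, 0, R) → 000[q0]110
Step 4: δ(q0, 1) = (q0, 1, R) → 0001[q0]10
Step 5: δ(q0, 1) = (q0, 1, R) → 00011[q0]0
Step 6: δ(q0, 0) = (q0, 0, R) → 000110[q0]□
Step 7: δ(q0, □) = (q1, 0, L) → 00011[q1]00
Step 8: δ(q1, 0) = (q1, 0, L) → 0001[q1]100
Step 9: δ(q1, 1) = (q1, 1, L) → 000[q1]1100
Step 10: δ(q1, 1) = (q1, 1, L) → 00[q1]01100
Step 11: δ(q1, 0) = (q1, 0, L) → 0[q1]001100
Step 12: δ(q1, 0) = (q1, 0, L) → [q1]0001100
Step 13: δ(q1, 0) = (q1, 0, L) → [q1]□0001100
Step 14: δ(q1, □) = (qA, □, R) → □[qA]0001100

The machine reaches the accept state qA and halts.

Final tape (ignoring leading/trailing blanks): 0001100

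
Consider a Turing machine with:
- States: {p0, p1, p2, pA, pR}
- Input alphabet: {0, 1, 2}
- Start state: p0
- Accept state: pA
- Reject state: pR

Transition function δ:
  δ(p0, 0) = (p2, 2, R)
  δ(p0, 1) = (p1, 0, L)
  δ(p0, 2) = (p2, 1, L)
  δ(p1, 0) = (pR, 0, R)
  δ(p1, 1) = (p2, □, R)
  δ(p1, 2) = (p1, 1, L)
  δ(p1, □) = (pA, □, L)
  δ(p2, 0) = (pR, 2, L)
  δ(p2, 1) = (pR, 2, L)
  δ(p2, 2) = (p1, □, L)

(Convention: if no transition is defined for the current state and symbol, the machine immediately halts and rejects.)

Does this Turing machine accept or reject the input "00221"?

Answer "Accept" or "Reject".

Execution trace:
Initial: [p0]00221
Step 1: δ(p0, 0) = (p2, 2, R) → 2[p2]0221
Step 2: δ(p2, 0) = (pR, 2, L) → [pR]22221

The machine reaches the reject state pR and halts.

Answer: Reject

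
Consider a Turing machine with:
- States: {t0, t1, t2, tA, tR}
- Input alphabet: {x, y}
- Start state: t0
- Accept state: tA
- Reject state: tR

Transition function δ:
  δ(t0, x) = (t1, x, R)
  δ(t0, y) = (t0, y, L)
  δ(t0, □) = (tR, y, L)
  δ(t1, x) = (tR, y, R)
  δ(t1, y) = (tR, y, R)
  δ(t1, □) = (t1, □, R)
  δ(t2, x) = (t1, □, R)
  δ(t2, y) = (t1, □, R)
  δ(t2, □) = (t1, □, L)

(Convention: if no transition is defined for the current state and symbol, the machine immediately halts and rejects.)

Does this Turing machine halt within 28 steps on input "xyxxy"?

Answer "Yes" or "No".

Execution trace:
Initial: [t0]xyxxy
Step 1: δ(t0, x) = (t1, x, R) → x[t1]yxxy
Step 2: δ(t1, y) = (tR, y, R) → xy[tR]xxy

The machine reaches the reject state tR and halts.
The machine halted after 2 steps (within the 28-step bound).

Answer: Yes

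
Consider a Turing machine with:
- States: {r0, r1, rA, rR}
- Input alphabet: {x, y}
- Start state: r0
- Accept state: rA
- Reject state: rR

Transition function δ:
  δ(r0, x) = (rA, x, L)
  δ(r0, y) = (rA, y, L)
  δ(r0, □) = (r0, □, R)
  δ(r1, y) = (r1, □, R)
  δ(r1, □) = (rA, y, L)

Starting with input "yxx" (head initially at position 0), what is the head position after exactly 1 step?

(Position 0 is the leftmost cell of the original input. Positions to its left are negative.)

Execution trace (head position shown):
Step 0: [r0]yxx  (head at position 0)
Step 1: move left → [rA]□yxx  (head at position -1)

After 1 step, the head is at position -1.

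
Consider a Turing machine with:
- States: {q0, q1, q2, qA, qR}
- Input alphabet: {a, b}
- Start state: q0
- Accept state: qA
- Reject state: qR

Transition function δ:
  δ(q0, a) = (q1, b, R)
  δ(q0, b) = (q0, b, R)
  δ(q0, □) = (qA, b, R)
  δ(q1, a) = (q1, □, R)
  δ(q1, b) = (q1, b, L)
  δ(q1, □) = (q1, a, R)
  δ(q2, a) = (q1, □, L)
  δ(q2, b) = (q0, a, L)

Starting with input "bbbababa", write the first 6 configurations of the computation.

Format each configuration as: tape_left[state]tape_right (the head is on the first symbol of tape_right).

Transitions applied:
Step 1: δ(q0, b) = (q0, b, R)
Step 2: δ(q0, b) = (q0, b, R)
Step 3: δ(q0, b) = (q0, b, R)
Step 4: δ(q0, a) = (q1, b, R)
Step 5: δ(q1, b) = (q1, b, L)

The first 6 configurations are:
[q0]bbbababa ⊢ b[q0]bbababa ⊢ bb[q0]bababa ⊢ bbb[q0]ababa ⊢ bbbb[q1]baba ⊢ bbb[q1]bbaba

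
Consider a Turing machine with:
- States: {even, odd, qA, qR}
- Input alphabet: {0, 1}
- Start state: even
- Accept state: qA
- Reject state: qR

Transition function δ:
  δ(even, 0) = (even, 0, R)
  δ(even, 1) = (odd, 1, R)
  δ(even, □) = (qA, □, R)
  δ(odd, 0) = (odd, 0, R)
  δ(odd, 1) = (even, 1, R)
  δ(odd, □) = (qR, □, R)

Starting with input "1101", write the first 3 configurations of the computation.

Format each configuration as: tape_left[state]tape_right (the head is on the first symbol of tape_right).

Transitions applied:
Step 1: δ(even, 1) = (odd, 1, R)
Step 2: δ(odd, 1) = (even, 1, R)

The first 3 configurations are:
[even]1101 ⊢ 1[odd]101 ⊢ 11[even]01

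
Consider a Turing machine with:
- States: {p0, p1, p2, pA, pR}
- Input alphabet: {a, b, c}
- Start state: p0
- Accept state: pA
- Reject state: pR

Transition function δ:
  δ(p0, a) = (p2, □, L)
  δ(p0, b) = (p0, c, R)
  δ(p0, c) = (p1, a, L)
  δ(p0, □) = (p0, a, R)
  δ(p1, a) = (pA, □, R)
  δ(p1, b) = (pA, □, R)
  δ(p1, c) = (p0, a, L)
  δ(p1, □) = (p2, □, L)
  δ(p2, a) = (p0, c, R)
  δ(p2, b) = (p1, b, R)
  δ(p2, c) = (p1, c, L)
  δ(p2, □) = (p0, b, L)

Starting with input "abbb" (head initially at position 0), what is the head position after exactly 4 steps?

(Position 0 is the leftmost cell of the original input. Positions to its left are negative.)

Execution trace (head position shown):
Step 0: [p0]abbb  (head at position 0)
Step 1: move left → [p2]□□bbb  (head at position -1)
Step 2: move left → [p0]□b□bbb  (head at position -2)
Step 3: move right → a[p0]b□bbb  (head at position -1)
Step 4: move right → ac[p0]□bbb  (head at position 0)

After 4 steps, the head is at position 0.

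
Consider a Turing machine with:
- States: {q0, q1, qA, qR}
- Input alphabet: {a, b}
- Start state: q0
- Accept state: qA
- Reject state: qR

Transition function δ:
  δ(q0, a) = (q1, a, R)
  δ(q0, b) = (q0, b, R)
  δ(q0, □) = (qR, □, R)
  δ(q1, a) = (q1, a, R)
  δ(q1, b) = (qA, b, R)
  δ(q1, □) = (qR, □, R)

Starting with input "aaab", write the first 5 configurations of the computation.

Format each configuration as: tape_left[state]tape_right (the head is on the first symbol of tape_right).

Transitions applied:
Step 1: δ(q0, a) = (q1, a, R)
Step 2: δ(q1, a) = (q1, a, R)
Step 3: δ(q1, a) = (q1, a, R)
Step 4: δ(q1, b) = (qA, b, R)

The first 5 configurations are:
[q0]aaab ⊢ a[q1]aab ⊢ aa[q1]ab ⊢ aaa[q1]b ⊢ aaab[qA]□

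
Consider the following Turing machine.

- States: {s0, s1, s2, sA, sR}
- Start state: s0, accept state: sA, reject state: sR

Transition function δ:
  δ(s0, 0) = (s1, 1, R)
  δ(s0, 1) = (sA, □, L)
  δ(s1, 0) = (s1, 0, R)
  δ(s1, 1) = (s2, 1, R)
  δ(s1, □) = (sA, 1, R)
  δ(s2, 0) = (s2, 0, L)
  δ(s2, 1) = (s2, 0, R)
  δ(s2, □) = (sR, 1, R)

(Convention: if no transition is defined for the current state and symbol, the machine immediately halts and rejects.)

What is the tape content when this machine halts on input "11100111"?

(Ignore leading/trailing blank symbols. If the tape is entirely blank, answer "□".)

Execution trace:
Initial: [s0]11100111
Step 1: δ(s0, 1) = (sA, □, L) → [sA]□□1100111

The machine reaches the accept state sA and halts.

Final tape (ignoring leading/trailing blanks): 1100111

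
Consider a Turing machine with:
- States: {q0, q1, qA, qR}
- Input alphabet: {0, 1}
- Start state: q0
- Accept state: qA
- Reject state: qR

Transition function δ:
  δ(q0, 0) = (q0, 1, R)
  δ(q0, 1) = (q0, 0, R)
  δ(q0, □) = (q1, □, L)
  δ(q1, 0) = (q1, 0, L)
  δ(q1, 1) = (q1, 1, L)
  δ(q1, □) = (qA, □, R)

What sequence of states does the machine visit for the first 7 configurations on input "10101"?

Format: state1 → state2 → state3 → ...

Execution trace:
Initial: [q0]10101
Step 1: δ(q0, 1) = (q0, 0, R) → 0[q0]0101
Step 2: δ(q0, 0) = (q0, 1, R) → 01[q0]101
Step 3: δ(q0, 1) = (q0, 0, R) → 010[q0]01
Step 4: δ(q0, 0) = (q0, 1, R) → 0101[q0]1
Step 5: δ(q0, 1) = (q0, 0, R) → 01010[q0]□
Step 6: δ(q0, □) = (q1, □, L) → 0101[q1]0□

State sequence: q0 → q0 → q0 → q0 → q0 → q0 → q1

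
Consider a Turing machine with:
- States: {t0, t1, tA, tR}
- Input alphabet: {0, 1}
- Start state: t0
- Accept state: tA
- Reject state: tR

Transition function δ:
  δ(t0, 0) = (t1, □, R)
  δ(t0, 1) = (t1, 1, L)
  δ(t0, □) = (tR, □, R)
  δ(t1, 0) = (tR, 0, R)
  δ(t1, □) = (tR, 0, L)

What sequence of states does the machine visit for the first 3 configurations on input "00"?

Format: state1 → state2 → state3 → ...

Execution trace:
Initial: [t0]00
Step 1: δ(t0, 0) = (t1, □, R) → □[t1]0
Step 2: δ(t1, 0) = (tR, 0, R) → □0[tR]□

The machine reaches the reject state tR and halts.

State sequence: t0 → t1 → tR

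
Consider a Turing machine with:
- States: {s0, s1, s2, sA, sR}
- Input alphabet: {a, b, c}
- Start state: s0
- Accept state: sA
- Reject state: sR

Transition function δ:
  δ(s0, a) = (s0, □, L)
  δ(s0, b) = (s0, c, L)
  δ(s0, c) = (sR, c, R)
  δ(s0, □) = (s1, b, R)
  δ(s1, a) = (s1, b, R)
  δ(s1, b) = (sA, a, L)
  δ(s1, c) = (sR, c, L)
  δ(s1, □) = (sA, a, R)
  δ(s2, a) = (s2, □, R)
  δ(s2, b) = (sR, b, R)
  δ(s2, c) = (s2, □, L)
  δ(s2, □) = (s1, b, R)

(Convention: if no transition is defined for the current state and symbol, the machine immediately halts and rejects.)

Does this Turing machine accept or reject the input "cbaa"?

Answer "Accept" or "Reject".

Execution trace:
Initial: [s0]cbaa
Step 1: δ(s0, c) = (sR, c, R) → c[sR]baa

The machine reaches the reject state sR and halts.

Answer: Reject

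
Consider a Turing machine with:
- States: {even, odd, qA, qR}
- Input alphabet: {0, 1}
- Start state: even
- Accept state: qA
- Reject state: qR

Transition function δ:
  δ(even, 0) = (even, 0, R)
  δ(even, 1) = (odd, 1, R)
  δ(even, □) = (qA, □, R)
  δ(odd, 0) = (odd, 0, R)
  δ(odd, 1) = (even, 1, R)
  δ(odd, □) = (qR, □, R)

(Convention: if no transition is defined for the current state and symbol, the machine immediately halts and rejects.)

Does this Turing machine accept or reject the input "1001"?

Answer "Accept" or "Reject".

Execution trace:
Initial: [even]1001
Step 1: δ(even, 1) = (odd, 1, R) → 1[odd]001
Step 2: δ(odd, 0) = (odd, 0, R) → 10[odd]01
Step 3: δ(odd, 0) = (odd, 0, R) → 100[odd]1
Step 4: δ(odd, 1) = (even, 1, R) → 1001[even]□
Step 5: δ(even, □) = (qA, □, R) → 1001□[qA]□

The machine reaches the accept state qA and halts.

Answer: Accept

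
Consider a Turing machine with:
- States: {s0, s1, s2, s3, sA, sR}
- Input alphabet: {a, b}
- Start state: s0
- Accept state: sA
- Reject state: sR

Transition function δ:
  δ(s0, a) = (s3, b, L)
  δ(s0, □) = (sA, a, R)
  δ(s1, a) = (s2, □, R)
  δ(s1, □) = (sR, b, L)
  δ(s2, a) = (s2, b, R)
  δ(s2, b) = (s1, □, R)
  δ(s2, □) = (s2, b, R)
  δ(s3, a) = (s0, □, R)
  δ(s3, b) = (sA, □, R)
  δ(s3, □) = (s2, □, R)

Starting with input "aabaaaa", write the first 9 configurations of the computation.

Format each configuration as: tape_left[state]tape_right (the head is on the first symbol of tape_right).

Transitions applied:
Step 1: δ(s0, a) = (s3, b, L)
Step 2: δ(s3, □) = (s2, □, R)
Step 3: δ(s2, b) = (s1, □, R)
Step 4: δ(s1, a) = (s2, □, R)
Step 5: δ(s2, b) = (s1, □, R)
Step 6: δ(s1, a) = (s2, □, R)
Step 7: δ(s2, a) = (s2, b, R)
Step 8: δ(s2, a) = (s2, b, R)

The first 9 configurations are:
[s0]aabaaaa ⊢ [s3]□babaaaa ⊢ □[s2]babaaaa ⊢ □□[s1]abaaaa ⊢ □□□[s2]baaaa ⊢ □□□□[s1]aaaa ⊢ □□□□□[s2]aaa ⊢ □□□□□b[s2]aa ⊢ □□□□□bb[s2]a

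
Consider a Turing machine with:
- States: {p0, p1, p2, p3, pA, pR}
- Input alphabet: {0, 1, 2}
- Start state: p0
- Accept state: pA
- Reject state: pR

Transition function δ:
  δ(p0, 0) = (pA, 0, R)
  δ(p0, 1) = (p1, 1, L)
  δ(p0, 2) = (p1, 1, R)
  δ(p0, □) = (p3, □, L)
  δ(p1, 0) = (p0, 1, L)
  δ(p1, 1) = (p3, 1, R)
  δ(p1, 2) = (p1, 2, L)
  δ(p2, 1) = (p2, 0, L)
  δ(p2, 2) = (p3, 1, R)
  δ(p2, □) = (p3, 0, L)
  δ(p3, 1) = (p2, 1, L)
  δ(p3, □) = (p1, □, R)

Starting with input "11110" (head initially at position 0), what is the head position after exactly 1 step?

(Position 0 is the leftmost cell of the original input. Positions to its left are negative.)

Execution trace (head position shown):
Step 0: [p0]11110  (head at position 0)
Step 1: move left → [p1]□11110  (head at position -1)

After 1 step, the head is at position -1.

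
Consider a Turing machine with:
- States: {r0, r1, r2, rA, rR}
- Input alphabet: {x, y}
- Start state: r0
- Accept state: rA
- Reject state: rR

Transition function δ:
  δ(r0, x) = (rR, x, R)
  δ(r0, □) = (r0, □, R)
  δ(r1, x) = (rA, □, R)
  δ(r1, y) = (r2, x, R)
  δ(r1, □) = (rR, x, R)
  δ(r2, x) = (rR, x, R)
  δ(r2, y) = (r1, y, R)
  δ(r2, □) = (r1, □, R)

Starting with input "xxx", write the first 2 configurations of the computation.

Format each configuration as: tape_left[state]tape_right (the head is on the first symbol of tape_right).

Transitions applied:
Step 1: δ(r0, x) = (rR, x, R)

The first 2 configurations are:
[r0]xxx ⊢ x[rR]xx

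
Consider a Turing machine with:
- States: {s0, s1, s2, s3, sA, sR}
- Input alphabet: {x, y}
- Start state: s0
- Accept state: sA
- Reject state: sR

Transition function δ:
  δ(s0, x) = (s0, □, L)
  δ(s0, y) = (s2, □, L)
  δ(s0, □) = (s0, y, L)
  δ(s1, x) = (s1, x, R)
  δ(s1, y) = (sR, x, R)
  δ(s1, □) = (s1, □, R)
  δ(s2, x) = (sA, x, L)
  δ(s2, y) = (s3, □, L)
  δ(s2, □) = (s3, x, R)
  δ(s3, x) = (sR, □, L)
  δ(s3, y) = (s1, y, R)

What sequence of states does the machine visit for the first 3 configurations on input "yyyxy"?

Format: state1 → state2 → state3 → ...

Execution trace:
Initial: [s0]yyyxy
Step 1: δ(s0, y) = (s2, □, L) → [s2]□□yyxy
Step 2: δ(s2, □) = (s3, x, R) → x[s3]□yyxy

No transition is defined for δ(s3, □). By convention the machine halts and rejects.

State sequence: s0 → s2 → s3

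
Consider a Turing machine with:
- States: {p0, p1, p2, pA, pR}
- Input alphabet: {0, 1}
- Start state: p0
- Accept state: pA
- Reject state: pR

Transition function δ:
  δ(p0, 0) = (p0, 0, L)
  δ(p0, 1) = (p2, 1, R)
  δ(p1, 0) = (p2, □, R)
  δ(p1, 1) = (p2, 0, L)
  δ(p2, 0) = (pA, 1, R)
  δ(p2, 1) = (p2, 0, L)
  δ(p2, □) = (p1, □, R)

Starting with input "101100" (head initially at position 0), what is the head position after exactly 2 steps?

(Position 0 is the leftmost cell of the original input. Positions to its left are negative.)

Execution trace (head position shown):
Step 0: [p0]101100  (head at position 0)
Step 1: move right → 1[p2]01100  (head at position 1)
Step 2: move right → 11[pA]1100  (head at position 2)

After 2 steps, the head is at position 2.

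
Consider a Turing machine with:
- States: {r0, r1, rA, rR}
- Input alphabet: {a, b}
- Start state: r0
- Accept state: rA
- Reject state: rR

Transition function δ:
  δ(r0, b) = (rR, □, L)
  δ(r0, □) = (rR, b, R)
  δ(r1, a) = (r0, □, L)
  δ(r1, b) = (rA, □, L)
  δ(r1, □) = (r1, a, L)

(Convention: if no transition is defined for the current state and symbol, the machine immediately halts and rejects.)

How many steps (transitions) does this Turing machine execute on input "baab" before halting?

Execution trace:
Initial: [r0]baab
Step 1: δ(r0, b) = (rR, □, L) → [rR]□□aab

The machine reaches the reject state rR and halts.

The machine executed 1 step before halting.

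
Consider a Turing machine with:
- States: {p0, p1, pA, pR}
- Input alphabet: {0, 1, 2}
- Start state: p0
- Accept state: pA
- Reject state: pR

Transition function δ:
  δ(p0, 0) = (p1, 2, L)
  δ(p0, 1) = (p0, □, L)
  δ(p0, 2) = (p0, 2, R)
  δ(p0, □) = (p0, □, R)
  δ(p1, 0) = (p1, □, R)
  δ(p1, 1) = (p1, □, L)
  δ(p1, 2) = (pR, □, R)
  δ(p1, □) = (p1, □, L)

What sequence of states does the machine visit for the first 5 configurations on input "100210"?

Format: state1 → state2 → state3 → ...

Execution trace:
Initial: [p0]100210
Step 1: δ(p0, 1) = (p0, □, L) → [p0]□□00210
Step 2: δ(p0, □) = (p0, □, R) → □[p0]□00210
Step 3: δ(p0, □) = (p0, □, R) → □□[p0]00210
Step 4: δ(p0, 0) = (p1, 2, L) → □[p1]□20210

State sequence: p0 → p0 → p0 → p0 → p1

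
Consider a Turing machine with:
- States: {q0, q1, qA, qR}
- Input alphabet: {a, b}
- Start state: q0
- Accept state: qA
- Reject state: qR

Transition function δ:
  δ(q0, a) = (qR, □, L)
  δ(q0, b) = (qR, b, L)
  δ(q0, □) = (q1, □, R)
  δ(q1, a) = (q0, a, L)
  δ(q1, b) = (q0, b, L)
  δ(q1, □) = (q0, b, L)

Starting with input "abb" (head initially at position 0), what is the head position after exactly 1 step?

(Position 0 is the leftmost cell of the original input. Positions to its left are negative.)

Execution trace (head position shown):
Step 0: [q0]abb  (head at position 0)
Step 1: move left → [qR]□□bb  (head at position -1)

After 1 step, the head is at position -1.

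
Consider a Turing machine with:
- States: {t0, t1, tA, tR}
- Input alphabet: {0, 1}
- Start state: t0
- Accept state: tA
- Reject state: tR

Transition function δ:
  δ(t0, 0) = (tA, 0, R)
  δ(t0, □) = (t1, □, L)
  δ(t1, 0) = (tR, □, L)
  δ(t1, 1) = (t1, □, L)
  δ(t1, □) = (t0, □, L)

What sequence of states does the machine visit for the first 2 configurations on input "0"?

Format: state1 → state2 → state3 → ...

Execution trace:
Initial: [t0]0
Step 1: δ(t0, 0) = (tA, 0, R) → 0[tA]□

The machine reaches the accept state tA and halts.

State sequence: t0 → tA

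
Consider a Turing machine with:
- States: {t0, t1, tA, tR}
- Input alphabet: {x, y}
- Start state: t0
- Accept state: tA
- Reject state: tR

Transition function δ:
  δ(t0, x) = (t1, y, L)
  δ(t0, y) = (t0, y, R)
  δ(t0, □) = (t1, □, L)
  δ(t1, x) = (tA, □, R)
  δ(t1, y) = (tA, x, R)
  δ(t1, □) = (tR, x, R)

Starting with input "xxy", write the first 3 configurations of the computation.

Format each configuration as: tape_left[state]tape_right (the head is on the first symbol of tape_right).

Transitions applied:
Step 1: δ(t0, x) = (t1, y, L)
Step 2: δ(t1, □) = (tR, x, R)

The first 3 configurations are:
[t0]xxy ⊢ [t1]□yxy ⊢ x[tR]yxy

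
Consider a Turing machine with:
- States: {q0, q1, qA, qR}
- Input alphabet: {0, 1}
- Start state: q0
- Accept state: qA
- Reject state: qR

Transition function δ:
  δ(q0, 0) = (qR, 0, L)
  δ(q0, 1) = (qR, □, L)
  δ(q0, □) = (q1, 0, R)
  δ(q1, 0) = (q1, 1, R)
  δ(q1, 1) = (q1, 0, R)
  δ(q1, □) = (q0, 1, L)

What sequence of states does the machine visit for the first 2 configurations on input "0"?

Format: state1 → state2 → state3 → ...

Execution trace:
Initial: [q0]0
Step 1: δ(q0, 0) = (qR, 0, L) → [qR]□0

The machine reaches the reject state qR and halts.

State sequence: q0 → qR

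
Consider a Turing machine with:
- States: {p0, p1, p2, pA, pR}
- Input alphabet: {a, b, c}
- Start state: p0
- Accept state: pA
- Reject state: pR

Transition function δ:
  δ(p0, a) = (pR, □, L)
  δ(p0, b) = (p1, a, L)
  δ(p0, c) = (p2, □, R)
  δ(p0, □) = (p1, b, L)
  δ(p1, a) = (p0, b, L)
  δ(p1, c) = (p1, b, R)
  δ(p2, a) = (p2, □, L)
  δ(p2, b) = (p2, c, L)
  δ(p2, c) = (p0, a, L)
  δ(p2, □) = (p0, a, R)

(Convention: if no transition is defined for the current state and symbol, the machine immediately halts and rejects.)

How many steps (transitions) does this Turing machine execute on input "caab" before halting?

Execution trace:
Initial: [p0]caab
Step 1: δ(p0, c) = (p2, □, R) → □[p2]aab
Step 2: δ(p2, a) = (p2, □, L) → [p2]□□ab
Step 3: δ(p2, □) = (p0, a, R) → a[p0]□ab
Step 4: δ(p0, □) = (p1, b, L) → [p1]abab
Step 5: δ(p1, a) = (p0, b, L) → [p0]□bbab
Step 6: δ(p0, □) = (p1, b, L) → [p1]□bbbab

No transition is defined for δ(p1, □). By convention the machine halts and rejects.

The machine executed 6 steps before halting.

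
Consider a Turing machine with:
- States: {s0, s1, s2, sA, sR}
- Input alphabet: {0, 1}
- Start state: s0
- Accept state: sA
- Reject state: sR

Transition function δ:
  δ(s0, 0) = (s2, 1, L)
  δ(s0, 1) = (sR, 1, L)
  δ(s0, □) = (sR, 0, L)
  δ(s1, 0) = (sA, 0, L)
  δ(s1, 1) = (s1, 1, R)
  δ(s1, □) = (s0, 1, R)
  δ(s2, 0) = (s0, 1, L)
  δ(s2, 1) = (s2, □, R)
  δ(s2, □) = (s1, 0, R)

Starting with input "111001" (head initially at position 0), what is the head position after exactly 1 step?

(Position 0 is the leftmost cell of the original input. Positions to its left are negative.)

Execution trace (head position shown):
Step 0: [s0]111001  (head at position 0)
Step 1: move left → [sR]□111001  (head at position -1)

After 1 step, the head is at position -1.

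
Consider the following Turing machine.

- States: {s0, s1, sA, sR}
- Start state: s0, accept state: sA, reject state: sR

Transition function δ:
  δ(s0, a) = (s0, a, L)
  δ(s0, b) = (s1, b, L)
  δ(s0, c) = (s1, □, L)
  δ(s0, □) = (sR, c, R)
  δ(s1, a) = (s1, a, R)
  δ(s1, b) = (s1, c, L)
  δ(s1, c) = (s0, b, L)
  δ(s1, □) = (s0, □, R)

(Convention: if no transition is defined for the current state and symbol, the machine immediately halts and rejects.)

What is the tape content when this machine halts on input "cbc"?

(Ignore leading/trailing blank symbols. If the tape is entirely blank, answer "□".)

Execution trace:
Initial: [s0]cbc
Step 1: δ(s0, c) = (s1, □, L) → [s1]□□bc
Step 2: δ(s1, □) = (s0, □, R) → □[s0]□bc
Step 3: δ(s0, □) = (sR, c, R) → □c[sR]bc

The machine reaches the reject state sR and halts.

Final tape (ignoring leading/trailing blanks): cbc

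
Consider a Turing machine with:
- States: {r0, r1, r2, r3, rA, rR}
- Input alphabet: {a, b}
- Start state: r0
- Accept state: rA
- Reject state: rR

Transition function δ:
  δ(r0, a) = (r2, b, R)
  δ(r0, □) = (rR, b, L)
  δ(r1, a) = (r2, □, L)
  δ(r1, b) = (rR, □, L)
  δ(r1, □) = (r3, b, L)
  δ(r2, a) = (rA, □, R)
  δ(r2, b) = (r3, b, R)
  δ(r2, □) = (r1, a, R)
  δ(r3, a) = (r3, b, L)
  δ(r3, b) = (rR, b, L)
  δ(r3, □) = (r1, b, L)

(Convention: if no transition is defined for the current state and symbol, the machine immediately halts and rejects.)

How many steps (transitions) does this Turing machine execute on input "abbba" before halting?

Execution trace:
Initial: [r0]abbba
Step 1: δ(r0, a) = (r2, b, R) → b[r2]bbba
Step 2: δ(r2, b) = (r3, b, R) → bb[r3]bba
Step 3: δ(r3, b) = (rR, b, L) → b[rR]bbba

The machine reaches the reject state rR and halts.

The machine executed 3 steps before halting.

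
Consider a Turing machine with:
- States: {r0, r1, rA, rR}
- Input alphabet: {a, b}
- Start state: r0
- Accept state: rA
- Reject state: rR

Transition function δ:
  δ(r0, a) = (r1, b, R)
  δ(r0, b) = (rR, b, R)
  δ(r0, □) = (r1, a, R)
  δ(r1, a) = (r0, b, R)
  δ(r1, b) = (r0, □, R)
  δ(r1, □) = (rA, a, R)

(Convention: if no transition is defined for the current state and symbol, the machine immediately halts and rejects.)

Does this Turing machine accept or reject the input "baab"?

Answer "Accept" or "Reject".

Execution trace:
Initial: [r0]baab
Step 1: δ(r0, b) = (rR, b, R) → b[rR]aab

The machine reaches the reject state rR and halts.

Answer: Reject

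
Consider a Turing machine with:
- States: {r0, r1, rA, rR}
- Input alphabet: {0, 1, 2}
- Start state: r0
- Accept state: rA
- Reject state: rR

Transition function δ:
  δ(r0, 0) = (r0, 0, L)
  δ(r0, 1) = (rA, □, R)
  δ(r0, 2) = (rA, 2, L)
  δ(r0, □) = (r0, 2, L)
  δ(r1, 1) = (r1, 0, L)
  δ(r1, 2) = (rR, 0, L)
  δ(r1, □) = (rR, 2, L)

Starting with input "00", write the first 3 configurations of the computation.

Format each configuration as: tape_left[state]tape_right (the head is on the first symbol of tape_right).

Transitions applied:
Step 1: δ(r0, 0) = (r0, 0, L)
Step 2: δ(r0, □) = (r0, 2, L)

The first 3 configurations are:
[r0]00 ⊢ [r0]□00 ⊢ [r0]□200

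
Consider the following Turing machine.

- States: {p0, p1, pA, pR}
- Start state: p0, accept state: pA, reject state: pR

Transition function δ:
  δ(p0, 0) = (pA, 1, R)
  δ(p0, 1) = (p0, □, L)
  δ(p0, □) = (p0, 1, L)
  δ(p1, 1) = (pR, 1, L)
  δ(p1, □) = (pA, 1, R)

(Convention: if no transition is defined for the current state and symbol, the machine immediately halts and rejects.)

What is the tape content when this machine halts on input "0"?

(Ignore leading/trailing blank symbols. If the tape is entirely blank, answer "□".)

Execution trace:
Initial: [p0]0
Step 1: δ(p0, 0) = (pA, 1, R) → 1[pA]□

The machine reaches the accept state pA and halts.

Final tape (ignoring leading/trailing blanks): 1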